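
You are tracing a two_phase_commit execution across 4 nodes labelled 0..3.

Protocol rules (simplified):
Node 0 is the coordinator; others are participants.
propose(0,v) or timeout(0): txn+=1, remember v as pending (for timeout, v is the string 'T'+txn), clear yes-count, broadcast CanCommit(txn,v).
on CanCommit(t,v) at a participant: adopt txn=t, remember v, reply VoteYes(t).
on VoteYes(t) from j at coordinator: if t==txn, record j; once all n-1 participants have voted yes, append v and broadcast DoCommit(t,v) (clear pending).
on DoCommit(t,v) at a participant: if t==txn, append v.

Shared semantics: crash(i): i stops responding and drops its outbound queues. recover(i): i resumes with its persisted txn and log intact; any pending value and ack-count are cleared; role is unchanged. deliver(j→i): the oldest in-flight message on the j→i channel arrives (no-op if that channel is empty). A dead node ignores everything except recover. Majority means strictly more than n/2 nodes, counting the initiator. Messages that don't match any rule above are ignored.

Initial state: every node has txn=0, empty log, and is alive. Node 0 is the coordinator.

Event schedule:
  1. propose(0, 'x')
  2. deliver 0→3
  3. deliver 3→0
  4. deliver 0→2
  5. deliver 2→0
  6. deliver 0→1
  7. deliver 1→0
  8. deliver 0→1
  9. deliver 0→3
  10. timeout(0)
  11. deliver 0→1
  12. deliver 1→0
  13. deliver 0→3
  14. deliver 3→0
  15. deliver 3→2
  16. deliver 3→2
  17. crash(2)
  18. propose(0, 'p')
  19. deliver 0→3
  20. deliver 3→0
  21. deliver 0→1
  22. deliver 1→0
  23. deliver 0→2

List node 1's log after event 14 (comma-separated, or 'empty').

x

1. propose(0,'x'):  <0:coor t1 ->
2. deliver 0→3:  <3:part t1 ->
3. deliver 3→0:  nop
4. deliver 0→2:  <2:part t1 ->
5. deliver 2→0:  nop
6. deliver 0→1:  <1:part t1 ->
7. deliver 1→0:  <0:coor t1 x>
8. deliver 0→1:  <1:part t1 x>
9. deliver 0→3:  <3:part t1 x>
10. timeout(0):  <0:coor t2 x>
11. deliver 0→1:  <1:part t2 x>
12. deliver 1→0:  nop
13. deliver 0→3:  <3:part t2 x>
14. deliver 3→0:  nop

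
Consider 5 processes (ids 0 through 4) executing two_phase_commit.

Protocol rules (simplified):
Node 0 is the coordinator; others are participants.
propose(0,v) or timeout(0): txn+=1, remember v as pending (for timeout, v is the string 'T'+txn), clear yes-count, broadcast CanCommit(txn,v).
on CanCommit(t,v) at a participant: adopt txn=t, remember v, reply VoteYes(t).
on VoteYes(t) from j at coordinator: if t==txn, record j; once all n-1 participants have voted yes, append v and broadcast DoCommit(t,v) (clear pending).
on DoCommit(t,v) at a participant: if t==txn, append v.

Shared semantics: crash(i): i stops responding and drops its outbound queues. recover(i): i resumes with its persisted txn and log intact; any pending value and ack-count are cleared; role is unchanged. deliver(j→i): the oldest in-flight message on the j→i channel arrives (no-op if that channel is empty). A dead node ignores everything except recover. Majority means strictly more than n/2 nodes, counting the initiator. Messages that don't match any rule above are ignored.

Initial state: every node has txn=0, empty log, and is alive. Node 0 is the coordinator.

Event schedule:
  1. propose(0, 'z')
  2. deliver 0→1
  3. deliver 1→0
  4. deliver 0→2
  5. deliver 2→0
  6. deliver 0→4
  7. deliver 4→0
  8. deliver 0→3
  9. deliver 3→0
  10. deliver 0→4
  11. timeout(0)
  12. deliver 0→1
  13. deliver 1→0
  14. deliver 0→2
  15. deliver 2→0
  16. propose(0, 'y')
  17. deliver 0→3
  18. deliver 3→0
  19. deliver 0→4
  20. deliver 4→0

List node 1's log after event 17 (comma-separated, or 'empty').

z

[1] propose(0,'z') → N0(coor t1 [-])
[2] deliver 0→1 → N1(part t1 [-])
[3] deliver 1→0 → ∅
[4] deliver 0→2 → N2(part t1 [-])
[5] deliver 2→0 → ∅
[6] deliver 0→4 → N4(part t1 [-])
[7] deliver 4→0 → ∅
[8] deliver 0→3 → N3(part t1 [-])
[9] deliver 3→0 → N0(coor t1 [z])
[10] deliver 0→4 → N4(part t1 [z])
[11] timeout(0) → N0(coor t2 [z])
[12] deliver 0→1 → N1(part t1 [z])
[13] deliver 1→0 → ∅
[14] deliver 0→2 → N2(part t1 [z])
[15] deliver 2→0 → ∅
[16] propose(0,'y') → N0(coor t3 [z])
[17] deliver 0→3 → N3(part t1 [z])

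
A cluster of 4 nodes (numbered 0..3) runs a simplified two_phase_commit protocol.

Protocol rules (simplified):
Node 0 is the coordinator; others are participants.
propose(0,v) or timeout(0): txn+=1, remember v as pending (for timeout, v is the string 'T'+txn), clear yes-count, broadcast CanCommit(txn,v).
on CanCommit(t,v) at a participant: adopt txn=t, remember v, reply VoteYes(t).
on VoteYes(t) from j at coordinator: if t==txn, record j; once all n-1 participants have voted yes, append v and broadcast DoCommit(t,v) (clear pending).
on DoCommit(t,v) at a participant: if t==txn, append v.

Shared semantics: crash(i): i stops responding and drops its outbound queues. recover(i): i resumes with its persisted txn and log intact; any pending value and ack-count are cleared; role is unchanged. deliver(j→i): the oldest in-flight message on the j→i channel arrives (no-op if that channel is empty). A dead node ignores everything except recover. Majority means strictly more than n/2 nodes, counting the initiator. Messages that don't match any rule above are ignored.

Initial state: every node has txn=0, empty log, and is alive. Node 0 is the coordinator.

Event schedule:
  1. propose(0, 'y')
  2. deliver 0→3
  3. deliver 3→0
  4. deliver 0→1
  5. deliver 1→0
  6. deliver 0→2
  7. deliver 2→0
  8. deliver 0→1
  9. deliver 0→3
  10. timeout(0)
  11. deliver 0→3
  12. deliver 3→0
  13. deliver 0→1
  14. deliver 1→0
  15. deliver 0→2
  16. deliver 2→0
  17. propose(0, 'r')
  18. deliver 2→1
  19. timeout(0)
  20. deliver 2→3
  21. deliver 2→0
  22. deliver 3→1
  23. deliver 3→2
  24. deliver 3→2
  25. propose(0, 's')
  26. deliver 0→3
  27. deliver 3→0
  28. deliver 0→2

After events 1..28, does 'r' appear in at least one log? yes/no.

after 1 — propose(0,'y'): n0:coor/t1/[-]
after 2 — deliver 0→3: n3:part/t1/[-]
after 3 — deliver 3→0: ·
after 4 — deliver 0→1: n1:part/t1/[-]
after 5 — deliver 1→0: ·
after 6 — deliver 0→2: n2:part/t1/[-]
after 7 — deliver 2→0: n0:coor/t1/[y]
after 8 — deliver 0→1: n1:part/t1/[y]
after 9 — deliver 0→3: n3:part/t1/[y]
after 10 — timeout(0): n0:coor/t2/[y]
after 11 — deliver 0→3: n3:part/t2/[y]
after 12 — deliver 3→0: ·
after 13 — deliver 0→1: n1:part/t2/[y]
after 14 — deliver 1→0: ·
after 15 — deliver 0→2: n2:part/t1/[y]
after 16 — deliver 2→0: ·
after 17 — propose(0,'r'): n0:coor/t3/[y]
after 18 — deliver 2→1: ·
after 19 — timeout(0): n0:coor/t4/[y]
after 20 — deliver 2→3: ·
after 21 — deliver 2→0: ·
after 22 — deliver 3→1: ·
after 23 — deliver 3→2: ·
after 24 — deliver 3→2: ·
after 25 — propose(0,'s'): n0:coor/t5/[y]
after 26 — deliver 0→3: n3:part/t3/[y]
after 27 — deliver 3→0: ·
after 28 — deliver 0→2: n2:part/t2/[y]

no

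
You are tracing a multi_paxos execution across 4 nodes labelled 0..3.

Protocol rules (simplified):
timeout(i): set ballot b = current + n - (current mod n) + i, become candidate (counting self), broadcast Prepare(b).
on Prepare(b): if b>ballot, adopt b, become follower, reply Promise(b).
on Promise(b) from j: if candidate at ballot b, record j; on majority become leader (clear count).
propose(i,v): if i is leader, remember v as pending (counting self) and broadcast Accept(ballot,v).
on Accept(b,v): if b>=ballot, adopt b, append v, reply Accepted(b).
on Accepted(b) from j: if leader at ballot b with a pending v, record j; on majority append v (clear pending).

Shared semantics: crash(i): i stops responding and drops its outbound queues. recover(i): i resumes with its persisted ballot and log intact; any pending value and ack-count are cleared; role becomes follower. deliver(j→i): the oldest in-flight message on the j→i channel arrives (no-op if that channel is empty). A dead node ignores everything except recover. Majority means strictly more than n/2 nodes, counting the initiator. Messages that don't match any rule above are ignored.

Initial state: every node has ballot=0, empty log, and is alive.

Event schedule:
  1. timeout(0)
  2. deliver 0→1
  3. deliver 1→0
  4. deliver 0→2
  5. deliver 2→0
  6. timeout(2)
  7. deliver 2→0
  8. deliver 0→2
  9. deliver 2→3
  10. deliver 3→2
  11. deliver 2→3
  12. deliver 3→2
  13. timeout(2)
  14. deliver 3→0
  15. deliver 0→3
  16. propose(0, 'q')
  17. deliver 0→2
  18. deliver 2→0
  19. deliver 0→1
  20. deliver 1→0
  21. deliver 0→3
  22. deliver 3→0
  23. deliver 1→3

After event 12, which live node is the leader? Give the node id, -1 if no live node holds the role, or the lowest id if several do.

2

e1 timeout(0): 0[cand,b=4,-]
e2 deliver 0→1: 1[foll,b=4,-]
e3 deliver 1→0: ·
e4 deliver 0→2: 2[foll,b=4,-]
e5 deliver 2→0: 0[lead,b=4,-]
e6 timeout(2): 2[cand,b=10,-]
e7 deliver 2→0: 0[foll,b=10,-]
e8 deliver 0→2: ·
e9 deliver 2→3: 3[foll,b=10,-]
e10 deliver 3→2: 2[lead,b=10,-]
e11 deliver 2→3: ·
e12 deliver 3→2: ·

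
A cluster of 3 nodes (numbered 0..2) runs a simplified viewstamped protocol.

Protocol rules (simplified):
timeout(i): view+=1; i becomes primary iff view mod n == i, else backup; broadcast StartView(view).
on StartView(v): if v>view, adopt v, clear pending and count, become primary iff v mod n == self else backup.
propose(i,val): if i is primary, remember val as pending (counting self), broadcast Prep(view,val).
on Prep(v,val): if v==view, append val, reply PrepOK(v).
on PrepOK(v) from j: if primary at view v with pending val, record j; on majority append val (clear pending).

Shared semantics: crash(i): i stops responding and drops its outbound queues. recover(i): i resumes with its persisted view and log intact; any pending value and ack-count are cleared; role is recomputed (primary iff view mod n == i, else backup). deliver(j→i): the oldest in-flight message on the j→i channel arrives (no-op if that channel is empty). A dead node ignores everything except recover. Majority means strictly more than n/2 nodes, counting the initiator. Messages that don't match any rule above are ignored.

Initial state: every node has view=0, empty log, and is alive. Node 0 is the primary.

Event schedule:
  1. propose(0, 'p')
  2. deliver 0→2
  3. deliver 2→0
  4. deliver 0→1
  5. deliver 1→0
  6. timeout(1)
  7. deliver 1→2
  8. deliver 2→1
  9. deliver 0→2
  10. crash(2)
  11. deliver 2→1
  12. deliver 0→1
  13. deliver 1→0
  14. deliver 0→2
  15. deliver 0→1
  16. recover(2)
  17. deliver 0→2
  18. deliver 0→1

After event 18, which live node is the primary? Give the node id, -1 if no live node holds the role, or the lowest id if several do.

[1] propose(0,'p') → ∅
[2] deliver 0→2 → N2(back v0 [p])
[3] deliver 2→0 → N0(prim v0 [p])
[4] deliver 0→1 → N1(back v0 [p])
[5] deliver 1→0 → ∅
[6] timeout(1) → N1(prim v1 [p])
[7] deliver 1→2 → N2(back v1 [p])
[8] deliver 2→1 → ∅
[9] deliver 0→2 → ∅
[10] crash(2) → N2(✗back v1 [p])
[11] deliver 2→1 → ∅
[12] deliver 0→1 → ∅
[13] deliver 1→0 → N0(back v1 [p])
[14] deliver 0→2 → ∅
[15] deliver 0→1 → ∅
[16] recover(2) → N2(back v1 [p])
[17] deliver 0→2 → ∅
[18] deliver 0→1 → ∅

1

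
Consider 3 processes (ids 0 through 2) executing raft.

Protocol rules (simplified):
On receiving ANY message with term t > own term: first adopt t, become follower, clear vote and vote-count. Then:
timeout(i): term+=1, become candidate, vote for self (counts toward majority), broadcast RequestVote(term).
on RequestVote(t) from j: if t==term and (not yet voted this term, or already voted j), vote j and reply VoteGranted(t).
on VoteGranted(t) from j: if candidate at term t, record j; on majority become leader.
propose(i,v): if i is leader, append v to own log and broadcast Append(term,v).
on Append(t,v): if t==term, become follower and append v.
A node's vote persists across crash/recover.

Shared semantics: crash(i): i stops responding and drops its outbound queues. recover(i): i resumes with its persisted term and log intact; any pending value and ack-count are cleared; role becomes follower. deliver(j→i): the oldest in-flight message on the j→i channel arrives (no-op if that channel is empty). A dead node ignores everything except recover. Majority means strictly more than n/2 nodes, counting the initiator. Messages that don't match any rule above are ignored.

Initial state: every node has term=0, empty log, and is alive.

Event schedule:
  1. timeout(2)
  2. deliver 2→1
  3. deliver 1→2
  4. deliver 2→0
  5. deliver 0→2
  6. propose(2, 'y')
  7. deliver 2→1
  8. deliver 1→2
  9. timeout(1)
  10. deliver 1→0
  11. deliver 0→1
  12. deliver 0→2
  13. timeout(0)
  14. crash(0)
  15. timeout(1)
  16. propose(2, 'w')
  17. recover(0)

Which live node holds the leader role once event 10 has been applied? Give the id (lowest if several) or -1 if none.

2

after 1 — timeout(2): n2:cand/t1/[-]
after 2 — deliver 2→1: n1:foll/t1/[-]
after 3 — deliver 1→2: n2:lead/t1/[-]
after 4 — deliver 2→0: n0:foll/t1/[-]
after 5 — deliver 0→2: ·
after 6 — propose(2,'y'): n2:lead/t1/[y]
after 7 — deliver 2→1: n1:foll/t1/[y]
after 8 — deliver 1→2: ·
after 9 — timeout(1): n1:cand/t2/[y]
after 10 — deliver 1→0: n0:foll/t2/[-]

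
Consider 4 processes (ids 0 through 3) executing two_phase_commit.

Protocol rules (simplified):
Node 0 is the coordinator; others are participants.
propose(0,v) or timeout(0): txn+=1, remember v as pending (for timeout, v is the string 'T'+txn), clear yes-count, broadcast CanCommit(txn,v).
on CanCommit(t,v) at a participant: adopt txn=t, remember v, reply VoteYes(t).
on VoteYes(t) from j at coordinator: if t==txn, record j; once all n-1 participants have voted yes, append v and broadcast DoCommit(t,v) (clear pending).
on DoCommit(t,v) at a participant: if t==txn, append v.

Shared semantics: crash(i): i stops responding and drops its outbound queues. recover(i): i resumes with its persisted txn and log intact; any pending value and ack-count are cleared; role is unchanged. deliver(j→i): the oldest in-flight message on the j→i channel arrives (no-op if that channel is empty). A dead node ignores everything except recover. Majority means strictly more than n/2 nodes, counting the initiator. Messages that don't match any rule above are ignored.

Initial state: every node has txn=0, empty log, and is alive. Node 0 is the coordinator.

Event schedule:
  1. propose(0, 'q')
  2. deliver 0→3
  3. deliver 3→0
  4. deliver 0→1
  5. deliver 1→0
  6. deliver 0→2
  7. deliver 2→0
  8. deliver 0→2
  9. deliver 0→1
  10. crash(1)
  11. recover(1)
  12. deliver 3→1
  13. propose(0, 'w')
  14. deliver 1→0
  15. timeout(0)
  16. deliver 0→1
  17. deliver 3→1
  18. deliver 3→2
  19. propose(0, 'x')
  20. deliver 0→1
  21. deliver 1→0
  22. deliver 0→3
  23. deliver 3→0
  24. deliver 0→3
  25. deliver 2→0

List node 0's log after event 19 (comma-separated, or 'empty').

step 1 propose(0,'q'): 0={coor,t=1,log=-}
step 2 deliver 0→3: 3={part,t=1,log=-}
step 3 deliver 3→0: —
step 4 deliver 0→1: 1={part,t=1,log=-}
step 5 deliver 1→0: —
step 6 deliver 0→2: 2={part,t=1,log=-}
step 7 deliver 2→0: 0={coor,t=1,log=q}
step 8 deliver 0→2: 2={part,t=1,log=q}
step 9 deliver 0→1: 1={part,t=1,log=q}
step 10 crash(1): 1={✗part,t=1,log=q}
step 11 recover(1): 1={part,t=1,log=q}
step 12 deliver 3→1: —
step 13 propose(0,'w'): 0={coor,t=2,log=q}
step 14 deliver 1→0: —
step 15 timeout(0): 0={coor,t=3,log=q}
step 16 deliver 0→1: 1={part,t=2,log=q}
step 17 deliver 3→1: —
step 18 deliver 3→2: —
step 19 propose(0,'x'): 0={coor,t=4,log=q}

q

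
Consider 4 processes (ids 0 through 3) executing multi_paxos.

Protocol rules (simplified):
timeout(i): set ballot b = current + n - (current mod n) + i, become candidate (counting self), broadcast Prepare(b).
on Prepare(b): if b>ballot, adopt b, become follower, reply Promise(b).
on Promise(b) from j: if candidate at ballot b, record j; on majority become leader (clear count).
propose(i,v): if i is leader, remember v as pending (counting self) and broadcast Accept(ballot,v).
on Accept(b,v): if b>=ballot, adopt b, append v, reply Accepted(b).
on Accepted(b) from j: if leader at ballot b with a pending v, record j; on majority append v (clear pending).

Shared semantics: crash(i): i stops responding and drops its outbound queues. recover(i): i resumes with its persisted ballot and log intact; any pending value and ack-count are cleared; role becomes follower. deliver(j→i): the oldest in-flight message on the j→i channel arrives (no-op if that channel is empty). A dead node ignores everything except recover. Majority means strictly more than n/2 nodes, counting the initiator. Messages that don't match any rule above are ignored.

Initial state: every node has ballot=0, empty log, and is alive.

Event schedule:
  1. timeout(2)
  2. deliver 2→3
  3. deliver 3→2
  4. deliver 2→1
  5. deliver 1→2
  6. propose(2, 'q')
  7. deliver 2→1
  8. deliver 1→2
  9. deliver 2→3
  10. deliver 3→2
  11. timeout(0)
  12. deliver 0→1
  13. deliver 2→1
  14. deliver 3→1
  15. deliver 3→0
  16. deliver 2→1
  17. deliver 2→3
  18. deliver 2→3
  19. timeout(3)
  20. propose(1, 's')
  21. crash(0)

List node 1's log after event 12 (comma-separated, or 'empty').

q

e1 timeout(2): 2[cand,b=6,-]
e2 deliver 2→3: 3[foll,b=6,-]
e3 deliver 3→2: ·
e4 deliver 2→1: 1[foll,b=6,-]
e5 deliver 1→2: 2[lead,b=6,-]
e6 propose(2,'q'): ·
e7 deliver 2→1: 1[foll,b=6,q]
e8 deliver 1→2: ·
e9 deliver 2→3: 3[foll,b=6,q]
e10 deliver 3→2: 2[lead,b=6,q]
e11 timeout(0): 0[cand,b=4,-]
e12 deliver 0→1: ·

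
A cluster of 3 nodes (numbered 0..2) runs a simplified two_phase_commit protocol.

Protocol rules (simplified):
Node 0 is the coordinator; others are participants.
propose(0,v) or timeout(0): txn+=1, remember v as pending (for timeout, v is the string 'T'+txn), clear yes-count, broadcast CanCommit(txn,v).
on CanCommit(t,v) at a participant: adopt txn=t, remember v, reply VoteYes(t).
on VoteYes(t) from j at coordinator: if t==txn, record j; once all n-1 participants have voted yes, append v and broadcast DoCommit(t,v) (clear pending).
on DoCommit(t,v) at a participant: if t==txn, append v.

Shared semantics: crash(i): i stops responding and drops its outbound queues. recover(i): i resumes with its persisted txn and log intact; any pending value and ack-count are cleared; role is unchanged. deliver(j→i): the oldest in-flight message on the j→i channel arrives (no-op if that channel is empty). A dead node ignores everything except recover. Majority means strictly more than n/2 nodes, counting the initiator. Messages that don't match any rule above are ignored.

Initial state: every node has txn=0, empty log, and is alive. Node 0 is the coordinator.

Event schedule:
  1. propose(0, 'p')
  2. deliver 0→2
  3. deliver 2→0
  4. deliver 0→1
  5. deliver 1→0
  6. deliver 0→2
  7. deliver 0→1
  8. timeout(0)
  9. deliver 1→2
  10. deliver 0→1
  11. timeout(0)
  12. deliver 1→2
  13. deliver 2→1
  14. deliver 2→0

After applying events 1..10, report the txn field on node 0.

2

after 1 — propose(0,'p'): n0:coor/t1/[-]
after 2 — deliver 0→2: n2:part/t1/[-]
after 3 — deliver 2→0: ·
after 4 — deliver 0→1: n1:part/t1/[-]
after 5 — deliver 1→0: n0:coor/t1/[p]
after 6 — deliver 0→2: n2:part/t1/[p]
after 7 — deliver 0→1: n1:part/t1/[p]
after 8 — timeout(0): n0:coor/t2/[p]
after 9 — deliver 1→2: ·
after 10 — deliver 0→1: n1:part/t2/[p]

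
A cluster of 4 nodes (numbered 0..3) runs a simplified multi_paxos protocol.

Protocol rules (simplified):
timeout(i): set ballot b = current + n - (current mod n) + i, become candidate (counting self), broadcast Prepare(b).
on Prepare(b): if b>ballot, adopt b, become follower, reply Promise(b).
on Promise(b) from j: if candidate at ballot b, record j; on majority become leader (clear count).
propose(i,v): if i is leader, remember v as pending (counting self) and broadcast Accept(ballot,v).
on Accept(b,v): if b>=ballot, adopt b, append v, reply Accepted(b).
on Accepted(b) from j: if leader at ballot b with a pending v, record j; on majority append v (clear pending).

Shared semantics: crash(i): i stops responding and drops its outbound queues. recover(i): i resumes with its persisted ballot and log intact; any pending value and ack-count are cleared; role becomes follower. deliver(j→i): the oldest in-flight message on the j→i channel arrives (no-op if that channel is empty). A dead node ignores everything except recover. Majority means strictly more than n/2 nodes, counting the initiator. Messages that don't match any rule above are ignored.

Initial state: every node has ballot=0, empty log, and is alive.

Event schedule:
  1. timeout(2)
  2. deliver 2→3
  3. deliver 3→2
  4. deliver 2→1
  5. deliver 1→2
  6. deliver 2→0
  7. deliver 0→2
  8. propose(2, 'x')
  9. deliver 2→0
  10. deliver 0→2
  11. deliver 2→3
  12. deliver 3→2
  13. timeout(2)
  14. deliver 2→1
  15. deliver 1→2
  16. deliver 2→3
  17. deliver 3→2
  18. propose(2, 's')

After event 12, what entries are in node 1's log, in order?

1. timeout(2):  <2:cand b6 ->
2. deliver 2→3:  <3:foll b6 ->
3. deliver 3→2:  nop
4. deliver 2→1:  <1:foll b6 ->
5. deliver 1→2:  <2:lead b6 ->
6. deliver 2→0:  <0:foll b6 ->
7. deliver 0→2:  nop
8. propose(2,'x'):  nop
9. deliver 2→0:  <0:foll b6 x>
10. deliver 0→2:  nop
11. deliver 2→3:  <3:foll b6 x>
12. deliver 3→2:  <2:lead b6 x>

empty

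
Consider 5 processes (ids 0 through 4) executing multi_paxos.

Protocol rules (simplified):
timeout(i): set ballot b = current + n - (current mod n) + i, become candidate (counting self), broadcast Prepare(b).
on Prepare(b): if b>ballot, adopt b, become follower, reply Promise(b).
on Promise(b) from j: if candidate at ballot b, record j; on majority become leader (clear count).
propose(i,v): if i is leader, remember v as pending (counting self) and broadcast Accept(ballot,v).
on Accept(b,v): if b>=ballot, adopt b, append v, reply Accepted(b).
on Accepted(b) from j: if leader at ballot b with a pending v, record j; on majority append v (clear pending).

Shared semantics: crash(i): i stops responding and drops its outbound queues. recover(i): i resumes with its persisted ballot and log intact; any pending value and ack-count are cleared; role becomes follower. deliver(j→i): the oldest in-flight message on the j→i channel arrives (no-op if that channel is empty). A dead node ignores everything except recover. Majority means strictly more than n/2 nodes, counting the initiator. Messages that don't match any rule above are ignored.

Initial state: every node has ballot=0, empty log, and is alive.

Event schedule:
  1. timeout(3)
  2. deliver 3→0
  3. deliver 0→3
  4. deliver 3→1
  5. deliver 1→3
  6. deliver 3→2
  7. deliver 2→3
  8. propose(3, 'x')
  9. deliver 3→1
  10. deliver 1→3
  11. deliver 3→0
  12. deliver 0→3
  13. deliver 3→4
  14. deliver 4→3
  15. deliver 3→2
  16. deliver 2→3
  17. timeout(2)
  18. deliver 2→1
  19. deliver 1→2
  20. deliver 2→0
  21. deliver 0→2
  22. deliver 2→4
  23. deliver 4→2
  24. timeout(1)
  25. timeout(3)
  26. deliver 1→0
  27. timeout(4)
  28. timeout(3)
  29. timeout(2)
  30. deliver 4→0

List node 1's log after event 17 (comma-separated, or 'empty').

[1] timeout(3) → N3(cand b8 [-])
[2] deliver 3→0 → N0(foll b8 [-])
[3] deliver 0→3 → ∅
[4] deliver 3→1 → N1(foll b8 [-])
[5] deliver 1→3 → N3(lead b8 [-])
[6] deliver 3→2 → N2(foll b8 [-])
[7] deliver 2→3 → ∅
[8] propose(3,'x') → ∅
[9] deliver 3→1 → N1(foll b8 [x])
[10] deliver 1→3 → ∅
[11] deliver 3→0 → N0(foll b8 [x])
[12] deliver 0→3 → N3(lead b8 [x])
[13] deliver 3→4 → N4(foll b8 [-])
[14] deliver 4→3 → ∅
[15] deliver 3→2 → N2(foll b8 [x])
[16] deliver 2→3 → ∅
[17] timeout(2) → N2(cand b12 [x])

x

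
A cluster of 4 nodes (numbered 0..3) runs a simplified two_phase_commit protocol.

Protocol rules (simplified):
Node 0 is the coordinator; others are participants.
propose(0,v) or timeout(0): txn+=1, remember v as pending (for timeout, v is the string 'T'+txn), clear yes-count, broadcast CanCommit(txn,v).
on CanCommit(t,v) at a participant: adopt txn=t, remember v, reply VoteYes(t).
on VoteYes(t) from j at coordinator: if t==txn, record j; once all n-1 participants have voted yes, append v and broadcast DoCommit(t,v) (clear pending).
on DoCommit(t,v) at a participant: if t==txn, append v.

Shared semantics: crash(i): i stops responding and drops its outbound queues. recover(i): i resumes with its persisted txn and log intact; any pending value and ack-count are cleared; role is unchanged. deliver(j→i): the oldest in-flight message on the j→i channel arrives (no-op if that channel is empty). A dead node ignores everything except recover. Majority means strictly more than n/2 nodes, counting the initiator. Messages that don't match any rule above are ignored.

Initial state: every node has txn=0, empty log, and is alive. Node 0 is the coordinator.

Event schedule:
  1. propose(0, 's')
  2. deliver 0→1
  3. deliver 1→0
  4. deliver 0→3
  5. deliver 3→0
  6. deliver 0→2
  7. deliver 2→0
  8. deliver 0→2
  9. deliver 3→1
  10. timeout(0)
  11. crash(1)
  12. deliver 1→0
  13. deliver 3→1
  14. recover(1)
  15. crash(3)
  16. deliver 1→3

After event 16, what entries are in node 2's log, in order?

s

[1] propose(0,'s') → N0(coor t1 [-])
[2] deliver 0→1 → N1(part t1 [-])
[3] deliver 1→0 → ∅
[4] deliver 0→3 → N3(part t1 [-])
[5] deliver 3→0 → ∅
[6] deliver 0→2 → N2(part t1 [-])
[7] deliver 2→0 → N0(coor t1 [s])
[8] deliver 0→2 → N2(part t1 [s])
[9] deliver 3→1 → ∅
[10] timeout(0) → N0(coor t2 [s])
[11] crash(1) → N1(✗part t1 [-])
[12] deliver 1→0 → ∅
[13] deliver 3→1 → ∅
[14] recover(1) → N1(part t1 [-])
[15] crash(3) → N3(✗part t1 [-])
[16] deliver 1→3 → ∅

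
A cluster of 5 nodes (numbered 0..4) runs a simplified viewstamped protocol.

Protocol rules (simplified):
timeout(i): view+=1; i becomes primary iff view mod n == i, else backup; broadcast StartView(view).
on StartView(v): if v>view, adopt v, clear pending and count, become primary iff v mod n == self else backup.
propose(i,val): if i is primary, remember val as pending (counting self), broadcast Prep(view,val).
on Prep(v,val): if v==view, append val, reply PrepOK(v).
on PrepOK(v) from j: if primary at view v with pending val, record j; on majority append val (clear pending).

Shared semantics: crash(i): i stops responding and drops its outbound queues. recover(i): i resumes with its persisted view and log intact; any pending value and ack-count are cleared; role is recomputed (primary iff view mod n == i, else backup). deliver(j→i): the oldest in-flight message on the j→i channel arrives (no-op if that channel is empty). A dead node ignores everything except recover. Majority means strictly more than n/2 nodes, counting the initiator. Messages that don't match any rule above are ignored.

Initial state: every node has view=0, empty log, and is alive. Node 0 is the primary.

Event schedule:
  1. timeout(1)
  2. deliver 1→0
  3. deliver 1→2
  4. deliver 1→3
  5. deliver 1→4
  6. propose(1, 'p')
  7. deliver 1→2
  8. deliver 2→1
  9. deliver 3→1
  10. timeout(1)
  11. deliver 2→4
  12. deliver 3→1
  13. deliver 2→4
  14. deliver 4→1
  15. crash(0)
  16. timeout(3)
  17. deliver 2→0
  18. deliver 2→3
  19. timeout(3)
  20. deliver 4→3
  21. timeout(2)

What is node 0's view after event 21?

1

step 1 timeout(1): 1={prim,v=1,log=-}
step 2 deliver 1→0: 0={back,v=1,log=-}
step 3 deliver 1→2: 2={back,v=1,log=-}
step 4 deliver 1→3: 3={back,v=1,log=-}
step 5 deliver 1→4: 4={back,v=1,log=-}
step 6 propose(1,'p'): —
step 7 deliver 1→2: 2={back,v=1,log=p}
step 8 deliver 2→1: —
step 9 deliver 3→1: —
step 10 timeout(1): 1={back,v=2,log=-}
step 11 deliver 2→4: —
step 12 deliver 3→1: —
step 13 deliver 2→4: —
step 14 deliver 4→1: —
step 15 crash(0): 0={✗back,v=1,log=-}
step 16 timeout(3): 3={back,v=2,log=-}
step 17 deliver 2→0: —
step 18 deliver 2→3: —
step 19 timeout(3): 3={prim,v=3,log=-}
step 20 deliver 4→3: —
step 21 timeout(2): 2={prim,v=2,log=p}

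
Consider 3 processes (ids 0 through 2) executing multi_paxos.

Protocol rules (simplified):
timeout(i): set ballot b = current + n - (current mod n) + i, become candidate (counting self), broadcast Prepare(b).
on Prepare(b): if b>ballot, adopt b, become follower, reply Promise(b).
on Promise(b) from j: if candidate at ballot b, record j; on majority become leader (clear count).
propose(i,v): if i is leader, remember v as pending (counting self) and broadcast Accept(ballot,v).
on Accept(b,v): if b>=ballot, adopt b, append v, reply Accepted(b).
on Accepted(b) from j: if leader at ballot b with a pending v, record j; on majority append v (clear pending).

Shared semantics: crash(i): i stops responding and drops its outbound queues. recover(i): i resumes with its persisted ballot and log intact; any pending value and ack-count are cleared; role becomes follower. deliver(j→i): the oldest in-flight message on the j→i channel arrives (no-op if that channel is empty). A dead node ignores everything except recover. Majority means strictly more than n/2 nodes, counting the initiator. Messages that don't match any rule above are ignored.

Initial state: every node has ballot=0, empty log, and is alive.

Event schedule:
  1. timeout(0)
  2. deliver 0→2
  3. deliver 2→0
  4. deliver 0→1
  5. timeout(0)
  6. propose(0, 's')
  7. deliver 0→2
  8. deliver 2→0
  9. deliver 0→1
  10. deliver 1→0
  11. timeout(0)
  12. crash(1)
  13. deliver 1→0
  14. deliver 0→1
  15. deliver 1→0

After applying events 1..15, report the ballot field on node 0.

9

step 1 timeout(0): 0={cand,b=3,log=-}
step 2 deliver 0→2: 2={foll,b=3,log=-}
step 3 deliver 2→0: 0={lead,b=3,log=-}
step 4 deliver 0→1: 1={foll,b=3,log=-}
step 5 timeout(0): 0={cand,b=6,log=-}
step 6 propose(0,'s'): —
step 7 deliver 0→2: 2={foll,b=6,log=-}
step 8 deliver 2→0: 0={lead,b=6,log=-}
step 9 deliver 0→1: 1={foll,b=6,log=-}
step 10 deliver 1→0: —
step 11 timeout(0): 0={cand,b=9,log=-}
step 12 crash(1): 1={✗foll,b=6,log=-}
step 13 deliver 1→0: —
step 14 deliver 0→1: —
step 15 deliver 1→0: —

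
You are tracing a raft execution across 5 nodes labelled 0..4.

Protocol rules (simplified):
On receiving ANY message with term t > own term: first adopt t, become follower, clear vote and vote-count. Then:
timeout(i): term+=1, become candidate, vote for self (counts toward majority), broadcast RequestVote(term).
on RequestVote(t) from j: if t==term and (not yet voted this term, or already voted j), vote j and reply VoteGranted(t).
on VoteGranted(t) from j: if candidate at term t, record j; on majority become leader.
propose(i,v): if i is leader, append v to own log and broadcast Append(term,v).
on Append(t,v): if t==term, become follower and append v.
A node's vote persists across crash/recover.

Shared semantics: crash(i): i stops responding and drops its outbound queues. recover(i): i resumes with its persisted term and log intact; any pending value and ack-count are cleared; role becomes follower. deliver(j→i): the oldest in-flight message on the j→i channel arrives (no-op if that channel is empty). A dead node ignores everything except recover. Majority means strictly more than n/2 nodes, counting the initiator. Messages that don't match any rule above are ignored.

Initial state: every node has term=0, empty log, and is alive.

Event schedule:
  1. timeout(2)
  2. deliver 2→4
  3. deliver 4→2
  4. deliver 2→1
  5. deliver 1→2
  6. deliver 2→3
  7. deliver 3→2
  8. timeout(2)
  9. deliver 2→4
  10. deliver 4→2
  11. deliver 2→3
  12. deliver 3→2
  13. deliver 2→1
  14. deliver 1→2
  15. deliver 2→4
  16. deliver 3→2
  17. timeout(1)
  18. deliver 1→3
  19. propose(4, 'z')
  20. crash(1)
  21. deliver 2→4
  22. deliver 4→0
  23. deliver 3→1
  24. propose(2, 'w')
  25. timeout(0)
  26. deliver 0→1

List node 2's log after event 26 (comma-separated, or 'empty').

w

[1] timeout(2) → N2(cand t1 [-])
[2] deliver 2→4 → N4(foll t1 [-])
[3] deliver 4→2 → ∅
[4] deliver 2→1 → N1(foll t1 [-])
[5] deliver 1→2 → N2(lead t1 [-])
[6] deliver 2→3 → N3(foll t1 [-])
[7] deliver 3→2 → ∅
[8] timeout(2) → N2(cand t2 [-])
[9] deliver 2→4 → N4(foll t2 [-])
[10] deliver 4→2 → ∅
[11] deliver 2→3 → N3(foll t2 [-])
[12] deliver 3→2 → N2(lead t2 [-])
[13] deliver 2→1 → N1(foll t2 [-])
[14] deliver 1→2 → ∅
[15] deliver 2→4 → ∅
[16] deliver 3→2 → ∅
[17] timeout(1) → N1(cand t3 [-])
[18] deliver 1→3 → N3(foll t3 [-])
[19] propose(4,'z') → ∅
[20] crash(1) → N1(✗cand t3 [-])
[21] deliver 2→4 → ∅
[22] deliver 4→0 → ∅
[23] deliver 3→1 → ∅
[24] propose(2,'w') → N2(lead t2 [w])
[25] timeout(0) → N0(cand t1 [-])
[26] deliver 0→1 → ∅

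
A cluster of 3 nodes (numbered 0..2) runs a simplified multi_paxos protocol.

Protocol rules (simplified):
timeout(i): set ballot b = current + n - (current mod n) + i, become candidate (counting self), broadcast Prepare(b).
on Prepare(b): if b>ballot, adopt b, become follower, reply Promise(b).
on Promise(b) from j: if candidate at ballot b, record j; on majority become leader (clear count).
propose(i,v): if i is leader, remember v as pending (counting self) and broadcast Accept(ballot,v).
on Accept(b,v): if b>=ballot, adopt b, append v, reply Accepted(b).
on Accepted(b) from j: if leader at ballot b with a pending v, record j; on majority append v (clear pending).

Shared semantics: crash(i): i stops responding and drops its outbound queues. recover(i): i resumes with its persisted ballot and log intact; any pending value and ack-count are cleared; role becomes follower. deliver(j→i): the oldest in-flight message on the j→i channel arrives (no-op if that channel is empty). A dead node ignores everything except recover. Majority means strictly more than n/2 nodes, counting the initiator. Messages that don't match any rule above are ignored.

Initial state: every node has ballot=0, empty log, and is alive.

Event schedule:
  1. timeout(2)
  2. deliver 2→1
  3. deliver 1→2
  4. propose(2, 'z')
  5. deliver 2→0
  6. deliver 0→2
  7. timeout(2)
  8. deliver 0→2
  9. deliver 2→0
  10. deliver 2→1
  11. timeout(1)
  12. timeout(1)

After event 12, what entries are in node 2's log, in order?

e1 timeout(2): 2[cand,b=5,-]
e2 deliver 2→1: 1[foll,b=5,-]
e3 deliver 1→2: 2[lead,b=5,-]
e4 propose(2,'z'): ·
e5 deliver 2→0: 0[foll,b=5,-]
e6 deliver 0→2: ·
e7 timeout(2): 2[cand,b=8,-]
e8 deliver 0→2: ·
e9 deliver 2→0: 0[foll,b=5,z]
e10 deliver 2→1: 1[foll,b=5,z]
e11 timeout(1): 1[cand,b=7,z]
e12 timeout(1): 1[cand,b=10,z]

empty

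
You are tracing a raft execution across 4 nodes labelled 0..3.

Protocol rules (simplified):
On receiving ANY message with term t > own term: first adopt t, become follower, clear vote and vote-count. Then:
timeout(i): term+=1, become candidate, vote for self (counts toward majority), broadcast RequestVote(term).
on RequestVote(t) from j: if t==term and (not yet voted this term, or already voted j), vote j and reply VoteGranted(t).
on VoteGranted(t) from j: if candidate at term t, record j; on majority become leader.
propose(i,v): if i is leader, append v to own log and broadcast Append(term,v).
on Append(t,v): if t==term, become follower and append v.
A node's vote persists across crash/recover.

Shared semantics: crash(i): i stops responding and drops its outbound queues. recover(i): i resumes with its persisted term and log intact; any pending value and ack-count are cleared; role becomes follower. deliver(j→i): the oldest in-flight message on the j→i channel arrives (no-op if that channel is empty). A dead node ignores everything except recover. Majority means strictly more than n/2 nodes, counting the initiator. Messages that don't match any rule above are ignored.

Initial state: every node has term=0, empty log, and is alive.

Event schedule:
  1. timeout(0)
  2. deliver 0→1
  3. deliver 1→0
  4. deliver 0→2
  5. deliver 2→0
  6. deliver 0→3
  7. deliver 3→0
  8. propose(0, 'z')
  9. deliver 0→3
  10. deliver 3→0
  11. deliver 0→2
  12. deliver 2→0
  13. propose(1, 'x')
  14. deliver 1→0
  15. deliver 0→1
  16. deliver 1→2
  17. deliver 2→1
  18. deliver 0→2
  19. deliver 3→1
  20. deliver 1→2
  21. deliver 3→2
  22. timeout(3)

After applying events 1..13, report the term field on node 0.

after 1 — timeout(0): n0:cand/t1/[-]
after 2 — deliver 0→1: n1:foll/t1/[-]
after 3 — deliver 1→0: ·
after 4 — deliver 0→2: n2:foll/t1/[-]
after 5 — deliver 2→0: n0:lead/t1/[-]
after 6 — deliver 0→3: n3:foll/t1/[-]
after 7 — deliver 3→0: ·
after 8 — propose(0,'z'): n0:lead/t1/[z]
after 9 — deliver 0→3: n3:foll/t1/[z]
after 10 — deliver 3→0: ·
after 11 — deliver 0→2: n2:foll/t1/[z]
after 12 — deliver 2→0: ·
after 13 — propose(1,'x'): ·

1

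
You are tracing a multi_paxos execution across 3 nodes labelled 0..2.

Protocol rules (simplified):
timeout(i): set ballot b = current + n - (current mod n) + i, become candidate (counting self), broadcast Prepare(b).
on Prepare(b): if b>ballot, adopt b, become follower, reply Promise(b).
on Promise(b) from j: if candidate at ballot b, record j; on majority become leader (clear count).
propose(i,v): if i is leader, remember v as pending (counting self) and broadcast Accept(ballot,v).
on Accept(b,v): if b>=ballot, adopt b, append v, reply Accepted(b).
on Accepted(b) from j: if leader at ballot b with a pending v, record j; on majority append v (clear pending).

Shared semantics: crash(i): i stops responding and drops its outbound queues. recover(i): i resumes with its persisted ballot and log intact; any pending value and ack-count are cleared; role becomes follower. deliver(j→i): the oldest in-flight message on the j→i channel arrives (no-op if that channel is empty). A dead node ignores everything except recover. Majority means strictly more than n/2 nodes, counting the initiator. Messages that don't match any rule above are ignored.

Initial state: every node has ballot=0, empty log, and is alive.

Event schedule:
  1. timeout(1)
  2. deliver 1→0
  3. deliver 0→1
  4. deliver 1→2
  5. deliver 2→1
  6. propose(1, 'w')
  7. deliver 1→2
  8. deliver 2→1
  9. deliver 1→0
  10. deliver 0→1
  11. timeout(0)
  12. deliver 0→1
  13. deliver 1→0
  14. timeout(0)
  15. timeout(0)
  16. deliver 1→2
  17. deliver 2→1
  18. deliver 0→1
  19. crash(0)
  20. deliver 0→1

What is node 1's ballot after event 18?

9

1. timeout(1):  <1:cand b4 ->
2. deliver 1→0:  <0:foll b4 ->
3. deliver 0→1:  <1:lead b4 ->
4. deliver 1→2:  <2:foll b4 ->
5. deliver 2→1:  nop
6. propose(1,'w'):  nop
7. deliver 1→2:  <2:foll b4 w>
8. deliver 2→1:  <1:lead b4 w>
9. deliver 1→0:  <0:foll b4 w>
10. deliver 0→1:  nop
11. timeout(0):  <0:cand b6 w>
12. deliver 0→1:  <1:foll b6 w>
13. deliver 1→0:  <0:lead b6 w>
14. timeout(0):  <0:cand b9 w>
15. timeout(0):  <0:cand b12 w>
16. deliver 1→2:  nop
17. deliver 2→1:  nop
18. deliver 0→1:  <1:foll b9 w>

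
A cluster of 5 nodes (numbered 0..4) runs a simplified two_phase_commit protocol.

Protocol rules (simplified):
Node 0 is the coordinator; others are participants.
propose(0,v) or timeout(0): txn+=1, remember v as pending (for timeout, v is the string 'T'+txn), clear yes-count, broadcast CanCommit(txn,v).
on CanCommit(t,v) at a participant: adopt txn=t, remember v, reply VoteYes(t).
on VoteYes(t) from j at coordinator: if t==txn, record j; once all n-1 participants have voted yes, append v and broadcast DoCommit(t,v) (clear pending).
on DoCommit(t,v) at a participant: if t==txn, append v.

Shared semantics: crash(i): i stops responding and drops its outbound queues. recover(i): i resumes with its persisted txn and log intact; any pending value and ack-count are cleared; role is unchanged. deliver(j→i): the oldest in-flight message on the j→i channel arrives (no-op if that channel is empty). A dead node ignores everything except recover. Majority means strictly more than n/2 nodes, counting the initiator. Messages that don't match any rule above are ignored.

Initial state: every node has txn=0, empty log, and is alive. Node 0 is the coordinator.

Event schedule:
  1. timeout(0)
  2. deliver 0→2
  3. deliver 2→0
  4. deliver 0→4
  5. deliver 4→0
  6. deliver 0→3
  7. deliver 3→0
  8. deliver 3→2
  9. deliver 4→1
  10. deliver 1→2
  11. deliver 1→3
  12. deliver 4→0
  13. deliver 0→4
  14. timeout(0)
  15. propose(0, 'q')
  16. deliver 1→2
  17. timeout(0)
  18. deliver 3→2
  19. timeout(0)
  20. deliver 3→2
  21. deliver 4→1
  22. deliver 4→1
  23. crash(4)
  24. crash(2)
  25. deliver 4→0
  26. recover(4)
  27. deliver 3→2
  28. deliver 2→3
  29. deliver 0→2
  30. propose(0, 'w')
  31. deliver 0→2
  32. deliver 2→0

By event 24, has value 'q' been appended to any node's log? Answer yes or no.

no

[1] timeout(0) → N0(coor t1 [-])
[2] deliver 0→2 → N2(part t1 [-])
[3] deliver 2→0 → ∅
[4] deliver 0→4 → N4(part t1 [-])
[5] deliver 4→0 → ∅
[6] deliver 0→3 → N3(part t1 [-])
[7] deliver 3→0 → ∅
[8] deliver 3→2 → ∅
[9] deliver 4→1 → ∅
[10] deliver 1→2 → ∅
[11] deliver 1→3 → ∅
[12] deliver 4→0 → ∅
[13] deliver 0→4 → ∅
[14] timeout(0) → N0(coor t2 [-])
[15] propose(0,'q') → N0(coor t3 [-])
[16] deliver 1→2 → ∅
[17] timeout(0) → N0(coor t4 [-])
[18] deliver 3→2 → ∅
[19] timeout(0) → N0(coor t5 [-])
[20] deliver 3→2 → ∅
[21] deliver 4→1 → ∅
[22] deliver 4→1 → ∅
[23] crash(4) → N4(✗part t1 [-])
[24] crash(2) → N2(✗part t1 [-])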